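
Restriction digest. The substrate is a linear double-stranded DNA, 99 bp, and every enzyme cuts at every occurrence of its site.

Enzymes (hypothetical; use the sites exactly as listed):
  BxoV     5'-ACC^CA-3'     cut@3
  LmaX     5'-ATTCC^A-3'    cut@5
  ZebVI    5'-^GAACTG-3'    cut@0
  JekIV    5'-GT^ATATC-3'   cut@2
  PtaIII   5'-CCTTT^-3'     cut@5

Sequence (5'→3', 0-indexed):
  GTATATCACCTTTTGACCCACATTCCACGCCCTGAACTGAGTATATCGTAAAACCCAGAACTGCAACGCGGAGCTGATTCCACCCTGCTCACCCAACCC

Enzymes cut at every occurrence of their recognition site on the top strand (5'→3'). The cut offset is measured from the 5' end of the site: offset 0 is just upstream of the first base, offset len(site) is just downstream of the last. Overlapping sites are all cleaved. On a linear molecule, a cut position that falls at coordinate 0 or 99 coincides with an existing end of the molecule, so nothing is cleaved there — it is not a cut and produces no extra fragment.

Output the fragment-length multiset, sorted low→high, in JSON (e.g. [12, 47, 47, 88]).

[2,2,5,6,7,8,9,11,12,13,24]

Site scan:
  BxoV ACCCA/3: at [15, 52, 90] ⇒ [18, 55, 93]
  LmaX ATTCCA/5: at [21, 76] ⇒ [26, 81]
  ZebVI GAACTG/0: at [33, 57] ⇒ [33, 57]
  JekIV GTATATC/2: at [0, 40] ⇒ [2, 42]
  PtaIII CCTTT/5: at [8] ⇒ [13]

All cut coordinates (distinct, sorted): [2, 13, 18, 26, 33, 42, 55, 57, 81, 93]

Fragment lengths:
  [0,2): 2 bp
  [2,13): 11 bp
  [13,18): 5 bp
  [18,26): 8 bp
  [26,33): 7 bp
  [33,42): 9 bp
  [42,55): 13 bp
  [55,57): 2 bp
  [57,81): 24 bp
  [81,93): 12 bp
  [93,99): 6 bp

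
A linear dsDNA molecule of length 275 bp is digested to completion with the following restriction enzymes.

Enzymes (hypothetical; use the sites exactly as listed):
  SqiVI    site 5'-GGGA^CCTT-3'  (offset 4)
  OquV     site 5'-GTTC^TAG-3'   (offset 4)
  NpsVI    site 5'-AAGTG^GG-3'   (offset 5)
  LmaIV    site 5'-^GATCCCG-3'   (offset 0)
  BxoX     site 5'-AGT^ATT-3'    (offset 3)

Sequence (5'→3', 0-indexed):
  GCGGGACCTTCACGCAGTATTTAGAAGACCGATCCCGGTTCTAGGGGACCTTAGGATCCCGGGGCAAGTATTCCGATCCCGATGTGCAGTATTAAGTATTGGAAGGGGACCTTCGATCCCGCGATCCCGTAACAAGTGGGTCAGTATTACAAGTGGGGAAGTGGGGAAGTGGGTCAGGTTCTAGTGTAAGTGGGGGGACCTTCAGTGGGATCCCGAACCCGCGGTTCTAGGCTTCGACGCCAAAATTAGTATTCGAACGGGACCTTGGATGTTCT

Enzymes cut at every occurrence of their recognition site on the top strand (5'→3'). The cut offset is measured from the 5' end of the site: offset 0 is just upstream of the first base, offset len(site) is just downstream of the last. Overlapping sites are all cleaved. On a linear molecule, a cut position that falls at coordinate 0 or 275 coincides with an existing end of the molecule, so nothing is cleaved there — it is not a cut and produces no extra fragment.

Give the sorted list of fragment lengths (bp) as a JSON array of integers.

[5,5,6,6,6,7,7,7,8,8,8,10,10,10,11,11,12,12,12,12,13,15,16,16,19,23]

Site scan:
  SqiVI (GGGACCTT, off=4): starts [2, 44, 105, 194, 258] → cuts [6, 48, 109, 198, 262]
  OquV (GTTCTAG, off=4): starts [37, 177, 223] → cuts [41, 181, 227]
  NpsVI (AAGTGGG, off=5): starts [133, 150, 158, 166, 187] → cuts [138, 155, 163, 171, 192]
  LmaIV (GATCCCG, off=0): starts [30, 54, 74, 114, 122, 208] → cuts [30, 54, 74, 114, 122, 208]
  BxoX (AGTATT, off=3): starts [15, 66, 87, 94, 142, 247] → cuts [18, 69, 90, 97, 145, 250]

All cut coordinates (distinct, sorted): [6, 18, 30, 41, 48, 54, 69, 74, 90, 97, 109, 114, 122, 138, 145, 155, 163, 171, 181, 192, 198, 208, 227, 250, 262]

Fragments:
  [0,6): 6 bp
  [6,18): 12 bp
  [18,30): 12 bp
  [30,41): 11 bp
  [41,48): 7 bp
  [48,54): 6 bp
  [54,69): 15 bp
  [69,74): 5 bp
  [74,90): 16 bp
  [90,97): 7 bp
  [97,109): 12 bp
  [109,114): 5 bp
  [114,122): 8 bp
  [122,138): 16 bp
  [138,145): 7 bp
  [145,155): 10 bp
  [155,163): 8 bp
  [163,171): 8 bp
  [171,181): 10 bp
  [181,192): 11 bp
  [192,198): 6 bp
  [198,208): 10 bp
  [208,227): 19 bp
  [227,250): 23 bp
  [250,262): 12 bp
  [262,275): 13 bp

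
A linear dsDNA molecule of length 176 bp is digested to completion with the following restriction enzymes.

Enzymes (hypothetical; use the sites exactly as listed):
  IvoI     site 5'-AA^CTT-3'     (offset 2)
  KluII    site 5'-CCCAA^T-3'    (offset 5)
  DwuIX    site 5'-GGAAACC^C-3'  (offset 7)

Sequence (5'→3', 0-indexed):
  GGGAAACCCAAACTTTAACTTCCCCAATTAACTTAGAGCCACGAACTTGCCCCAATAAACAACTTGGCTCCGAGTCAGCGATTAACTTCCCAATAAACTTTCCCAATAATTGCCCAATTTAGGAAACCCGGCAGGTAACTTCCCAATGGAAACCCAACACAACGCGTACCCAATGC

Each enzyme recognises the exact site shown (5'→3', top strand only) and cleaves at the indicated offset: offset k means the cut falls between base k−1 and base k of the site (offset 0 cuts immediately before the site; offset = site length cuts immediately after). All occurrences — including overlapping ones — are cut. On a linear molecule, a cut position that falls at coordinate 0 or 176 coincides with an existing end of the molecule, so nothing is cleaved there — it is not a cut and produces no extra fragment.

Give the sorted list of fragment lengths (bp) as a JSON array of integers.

[3,4,4,4,6,7,8,8,8,8,9,9,10,10,11,11,14,19,23]

Scan for sites:
  IvoI (AACTT, off=2): starts [10, 16, 29, 43, 60, 83, 95, 136] → cuts [12, 18, 31, 45, 62, 85, 97, 138]
  KluII (CCCAAT, off=5): starts [22, 50, 88, 101, 112, 141, 168] → cuts [27, 55, 93, 106, 117, 146, 173]
  DwuIX (GGAAACCC, off=7): starts [1, 121, 147] → cuts [8, 128, 154]

Pooled cuts: [8, 12, 18, 27, 31, 45, 55, 62, 85, 93, 97, 106, 117, 128, 138, 146, 154, 173]

Fragment lengths:
  [0,8): 8 bp
  [8,12): 4 bp
  [12,18): 6 bp
  [18,27): 9 bp
  [27,31): 4 bp
  [31,45): 14 bp
  [45,55): 10 bp
  [55,62): 7 bp
  [62,85): 23 bp
  [85,93): 8 bp
  [93,97): 4 bp
  [97,106): 9 bp
  [106,117): 11 bp
  [117,128): 11 bp
  [128,138): 10 bp
  [138,146): 8 bp
  [146,154): 8 bp
  [154,173): 19 bp
  [173,176): 3 bp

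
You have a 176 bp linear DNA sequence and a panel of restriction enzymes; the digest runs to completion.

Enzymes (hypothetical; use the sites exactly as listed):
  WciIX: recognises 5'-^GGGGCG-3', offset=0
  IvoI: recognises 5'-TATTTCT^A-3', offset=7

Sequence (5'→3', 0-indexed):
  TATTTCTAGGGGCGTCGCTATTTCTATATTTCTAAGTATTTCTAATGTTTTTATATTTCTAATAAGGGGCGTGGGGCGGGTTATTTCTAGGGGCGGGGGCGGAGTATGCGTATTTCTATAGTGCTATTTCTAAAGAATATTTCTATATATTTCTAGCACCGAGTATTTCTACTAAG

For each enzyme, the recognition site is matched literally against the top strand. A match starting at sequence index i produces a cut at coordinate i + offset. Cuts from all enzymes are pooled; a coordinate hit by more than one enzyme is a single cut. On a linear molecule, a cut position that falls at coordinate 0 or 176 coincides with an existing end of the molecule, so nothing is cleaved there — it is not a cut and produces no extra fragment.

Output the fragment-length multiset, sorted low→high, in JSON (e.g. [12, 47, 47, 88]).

[1,1,5,6,6,7,7,8,10,10,13,14,16,16,17,17,22]

Per-enzyme occurrences:
  WciIX (GGGGCG, off=0): starts [8, 65, 72, 89, 95] → cuts [8, 65, 72, 89, 95]
  IvoI (TATTTCTA, off=7): starts [0, 18, 26, 36, 53, 81, 110, 124, 137, 147, 163] → cuts [7, 25, 33, 43, 60, 88, 117, 131, 144, 154, 170]

All cut coordinates (distinct, sorted): [7, 8, 25, 33, 43, 60, 65, 72, 88, 89, 95, 117, 131, 144, 154, 170]

Fragment lengths:
  [0,7): 7 bp
  [7,8): 1 bp
  [8,25): 17 bp
  [25,33): 8 bp
  [33,43): 10 bp
  [43,60): 17 bp
  [60,65): 5 bp
  [65,72): 7 bp
  [72,88): 16 bp
  [88,89): 1 bp
  [89,95): 6 bp
  [95,117): 22 bp
  [117,131): 14 bp
  [131,144): 13 bp
  [144,154): 10 bp
  [154,170): 16 bp
  [170,176): 6 bp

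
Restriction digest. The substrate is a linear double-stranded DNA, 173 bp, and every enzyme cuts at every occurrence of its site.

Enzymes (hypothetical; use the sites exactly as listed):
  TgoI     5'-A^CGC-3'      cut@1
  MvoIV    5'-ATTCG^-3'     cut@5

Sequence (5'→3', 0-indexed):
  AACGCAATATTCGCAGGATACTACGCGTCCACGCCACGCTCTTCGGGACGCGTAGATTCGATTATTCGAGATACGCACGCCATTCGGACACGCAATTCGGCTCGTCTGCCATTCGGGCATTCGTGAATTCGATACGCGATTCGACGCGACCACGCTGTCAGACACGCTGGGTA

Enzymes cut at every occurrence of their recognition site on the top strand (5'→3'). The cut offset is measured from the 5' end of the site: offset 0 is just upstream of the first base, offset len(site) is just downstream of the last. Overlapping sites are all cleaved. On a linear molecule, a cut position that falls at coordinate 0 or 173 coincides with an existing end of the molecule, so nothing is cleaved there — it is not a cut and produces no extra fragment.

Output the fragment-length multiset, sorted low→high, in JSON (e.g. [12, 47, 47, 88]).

Per-enzyme occurrences:
  TgoI (ACGC, off=1): starts [1, 22, 30, 35, 47, 72, 76, 89, 133, 143, 151, 163] → cuts [2, 23, 31, 36, 48, 73, 77, 90, 134, 144, 152, 164]
  MvoIV (ATTCG, off=5): starts [8, 55, 63, 81, 94, 110, 118, 126, 138] → cuts [13, 60, 68, 86, 99, 115, 123, 131, 143]

All cut coordinates (distinct, sorted): [2, 13, 23, 31, 36, 48, 60, 68, 73, 77, 86, 90, 99, 115, 123, 131, 134, 143, 144, 152, 164]

Fragments:
  [0,2): 2 bp
  [2,13): 11 bp
  [13,23): 10 bp
  [23,31): 8 bp
  [31,36): 5 bp
  [36,48): 12 bp
  [48,60): 12 bp
  [60,68): 8 bp
  [68,73): 5 bp
  [73,77): 4 bp
  [77,86): 9 bp
  [86,90): 4 bp
  [90,99): 9 bp
  [99,115): 16 bp
  [115,123): 8 bp
  [123,131): 8 bp
  [131,134): 3 bp
  [134,143): 9 bp
  [143,144): 1 bp
  [144,152): 8 bp
  [152,164): 12 bp
  [164,173): 9 bp

[1,2,3,4,4,5,5,8,8,8,8,8,9,9,9,9,10,11,12,12,12,16]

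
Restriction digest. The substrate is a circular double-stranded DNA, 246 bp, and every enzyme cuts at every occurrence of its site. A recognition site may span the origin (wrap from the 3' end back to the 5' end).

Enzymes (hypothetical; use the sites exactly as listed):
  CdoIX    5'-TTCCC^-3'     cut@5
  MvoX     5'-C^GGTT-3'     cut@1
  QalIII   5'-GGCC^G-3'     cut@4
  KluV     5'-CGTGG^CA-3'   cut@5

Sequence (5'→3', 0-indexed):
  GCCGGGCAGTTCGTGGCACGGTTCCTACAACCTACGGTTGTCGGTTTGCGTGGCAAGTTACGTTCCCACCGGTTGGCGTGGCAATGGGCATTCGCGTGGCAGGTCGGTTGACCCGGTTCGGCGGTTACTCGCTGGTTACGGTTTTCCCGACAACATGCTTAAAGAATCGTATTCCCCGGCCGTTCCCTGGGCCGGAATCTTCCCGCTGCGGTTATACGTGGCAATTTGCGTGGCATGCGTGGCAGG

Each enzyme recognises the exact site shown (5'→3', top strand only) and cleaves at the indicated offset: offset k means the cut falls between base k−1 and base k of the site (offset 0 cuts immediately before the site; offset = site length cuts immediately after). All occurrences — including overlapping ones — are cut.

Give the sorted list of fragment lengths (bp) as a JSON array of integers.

[3,3,5,5,6,6,6,7,7,8,9,9,9,11,11,11,12,12,13,14,16,17,18,28]

Per-enzyme occurrences:
  CdoIX TTCCC/5: at [62, 143, 171, 182, 199] ⇒ [67, 148, 176, 187, 204]
  MvoX CGGTT/1: at [18, 34, 41, 69, 104, 113, 121, 138, 208] ⇒ [19, 35, 42, 70, 105, 114, 122, 139, 209]
  QalIII GGCCG/4: at [177, 189, 245] ⇒ [3, 181, 193]
  KluV CGTGGCA/5: at [11, 48, 76, 94, 216, 228, 237] ⇒ [16, 53, 81, 99, 221, 233, 242]

All cut coordinates (distinct, sorted): [3, 16, 19, 35, 42, 53, 67, 70, 81, 99, 105, 114, 122, 139, 148, 176, 181, 187, 193, 204, 209, 221, 233, 242]

Fragments:
  3→16: 13 bp
  16→19: 3 bp
  19→35: 16 bp
  35→42: 7 bp
  42→53: 11 bp
  53→67: 14 bp
  67→70: 3 bp
  70→81: 11 bp
  81→99: 18 bp
  99→105: 6 bp
  105→114: 9 bp
  114→122: 8 bp
  122→139: 17 bp
  139→148: 9 bp
  148→176: 28 bp
  176→181: 5 bp
  181→187: 6 bp
  187→193: 6 bp
  193→204: 11 bp
  204→209: 5 bp
  209→221: 12 bp
  221→233: 12 bp
  233→242: 9 bp
  242→3 (wrap): 246-242+3 = 7 bp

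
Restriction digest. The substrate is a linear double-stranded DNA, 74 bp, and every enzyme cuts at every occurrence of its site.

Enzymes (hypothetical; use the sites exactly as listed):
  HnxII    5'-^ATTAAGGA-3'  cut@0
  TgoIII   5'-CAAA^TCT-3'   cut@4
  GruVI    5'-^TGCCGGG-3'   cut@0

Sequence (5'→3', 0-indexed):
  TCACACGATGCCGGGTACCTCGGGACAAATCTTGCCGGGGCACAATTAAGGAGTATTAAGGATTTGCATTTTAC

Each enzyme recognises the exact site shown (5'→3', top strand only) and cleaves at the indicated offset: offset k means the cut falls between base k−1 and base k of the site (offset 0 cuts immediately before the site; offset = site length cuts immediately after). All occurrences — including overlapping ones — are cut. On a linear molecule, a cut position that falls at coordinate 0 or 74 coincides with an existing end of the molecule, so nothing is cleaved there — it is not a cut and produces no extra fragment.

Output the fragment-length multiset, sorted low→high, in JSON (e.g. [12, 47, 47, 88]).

Per-enzyme occurrences:
  HnxII ATTAAGGA/0: at [44, 54] ⇒ [44, 54]
  TgoIII CAAATCT/4: at [25] ⇒ [29]
  GruVI TGCCGGG/0: at [8, 32] ⇒ [8, 32]

Pooled cuts: [8, 29, 32, 44, 54]

Fragment lengths:
  [0,8): 8 bp
  [8,29): 21 bp
  [29,32): 3 bp
  [32,44): 12 bp
  [44,54): 10 bp
  [54,74): 20 bp

[3,8,10,12,20,21]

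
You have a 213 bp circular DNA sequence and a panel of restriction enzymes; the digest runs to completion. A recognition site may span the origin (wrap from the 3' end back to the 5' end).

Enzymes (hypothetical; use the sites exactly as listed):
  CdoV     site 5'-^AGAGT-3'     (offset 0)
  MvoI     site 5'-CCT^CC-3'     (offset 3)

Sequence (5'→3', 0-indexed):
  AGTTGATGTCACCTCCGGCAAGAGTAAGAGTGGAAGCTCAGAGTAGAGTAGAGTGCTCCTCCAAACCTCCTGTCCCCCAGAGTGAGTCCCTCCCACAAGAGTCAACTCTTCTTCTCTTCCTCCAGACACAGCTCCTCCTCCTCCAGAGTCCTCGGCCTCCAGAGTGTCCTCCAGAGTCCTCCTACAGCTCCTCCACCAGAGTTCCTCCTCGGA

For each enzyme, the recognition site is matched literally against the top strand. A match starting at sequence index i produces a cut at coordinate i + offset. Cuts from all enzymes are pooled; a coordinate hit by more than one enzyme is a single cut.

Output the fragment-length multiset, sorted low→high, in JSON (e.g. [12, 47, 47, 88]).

Per-enzyme occurrences:
  CdoV AGAGT/0: at [20, 26, 39, 44, 49, 78, 97, 144, 160, 172, 197] ⇒ [20, 26, 39, 44, 49, 78, 97, 144, 160, 172, 197]
  MvoI CCTCC/3: at [11, 57, 65, 88, 118, 133, 136, 139, 155, 167, 177, 189, 203] ⇒ [14, 60, 68, 91, 121, 136, 139, 142, 158, 170, 180, 192, 206]

Pooled cuts: [14, 20, 26, 39, 44, 49, 60, 68, 78, 91, 97, 121, 136, 139, 142, 144, 158, 160, 170, 172, 180, 192, 197, 206]

Fragments:
  14→20: 6 bp
  20→26: 6 bp
  26→39: 13 bp
  39→44: 5 bp
  44→49: 5 bp
  49→60: 11 bp
  60→68: 8 bp
  68→78: 10 bp
  78→91: 13 bp
  91→97: 6 bp
  97→121: 24 bp
  121→136: 15 bp
  136→139: 3 bp
  139→142: 3 bp
  142→144: 2 bp
  144→158: 14 bp
  158→160: 2 bp
  160→170: 10 bp
  170→172: 2 bp
  172→180: 8 bp
  180→192: 12 bp
  192→197: 5 bp
  197→206: 9 bp
  206→14 (wrap): 213-206+14 = 21 bp

[2,2,2,3,3,5,5,5,6,6,6,8,8,9,10,10,11,12,13,13,14,15,21,24]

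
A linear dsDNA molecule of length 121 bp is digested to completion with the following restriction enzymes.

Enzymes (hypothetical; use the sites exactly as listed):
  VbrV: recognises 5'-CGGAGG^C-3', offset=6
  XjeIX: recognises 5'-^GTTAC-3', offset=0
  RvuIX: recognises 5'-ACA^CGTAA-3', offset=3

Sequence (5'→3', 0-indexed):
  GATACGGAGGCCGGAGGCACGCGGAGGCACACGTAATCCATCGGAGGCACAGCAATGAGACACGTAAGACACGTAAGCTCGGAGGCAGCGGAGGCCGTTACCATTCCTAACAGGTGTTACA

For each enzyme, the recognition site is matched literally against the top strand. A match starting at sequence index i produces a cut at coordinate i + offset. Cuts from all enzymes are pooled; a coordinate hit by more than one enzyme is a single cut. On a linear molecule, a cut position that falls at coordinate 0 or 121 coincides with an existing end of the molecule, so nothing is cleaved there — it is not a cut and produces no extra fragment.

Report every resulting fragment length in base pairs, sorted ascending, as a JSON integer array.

Site scan:
  VbrV (CGGAGGC, off=6): starts [4, 11, 21, 41, 79, 88] → cuts [10, 17, 27, 47, 85, 94]
  XjeIX (GTTAC, off=0): starts [96, 115] → cuts [96, 115]
  RvuIX (ACACGTAA, off=3): starts [28, 59, 68] → cuts [31, 62, 71]

Pooled cuts: [10, 17, 27, 31, 47, 62, 71, 85, 94, 96, 115]

Fragments:
  [0,10): 10 bp
  [10,17): 7 bp
  [17,27): 10 bp
  [27,31): 4 bp
  [31,47): 16 bp
  [47,62): 15 bp
  [62,71): 9 bp
  [71,85): 14 bp
  [85,94): 9 bp
  [94,96): 2 bp
  [96,115): 19 bp
  [115,121): 6 bp

[2,4,6,7,9,9,10,10,14,15,16,19]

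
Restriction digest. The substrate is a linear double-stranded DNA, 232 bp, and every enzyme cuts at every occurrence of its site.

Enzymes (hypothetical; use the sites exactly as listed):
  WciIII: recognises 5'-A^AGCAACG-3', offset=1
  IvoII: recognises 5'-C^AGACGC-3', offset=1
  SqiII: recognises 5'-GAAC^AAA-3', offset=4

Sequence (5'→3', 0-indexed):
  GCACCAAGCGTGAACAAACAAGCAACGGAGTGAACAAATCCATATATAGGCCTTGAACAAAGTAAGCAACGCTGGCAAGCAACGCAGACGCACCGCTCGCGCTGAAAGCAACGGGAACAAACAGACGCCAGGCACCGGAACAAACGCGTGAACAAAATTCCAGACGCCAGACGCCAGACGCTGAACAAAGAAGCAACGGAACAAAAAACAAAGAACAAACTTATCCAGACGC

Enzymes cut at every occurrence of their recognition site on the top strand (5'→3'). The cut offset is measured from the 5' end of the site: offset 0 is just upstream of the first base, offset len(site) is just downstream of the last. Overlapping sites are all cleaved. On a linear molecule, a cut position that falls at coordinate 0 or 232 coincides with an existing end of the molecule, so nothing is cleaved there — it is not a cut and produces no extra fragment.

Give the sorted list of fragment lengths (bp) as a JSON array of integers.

[4,5,5,6,6,7,7,8,8,10,11,11,12,12,13,14,15,15,19,21,23]

Per-enzyme occurrences:
  WciIII (AAGCAACG, off=1): starts [19, 63, 76, 105, 190] → cuts [20, 64, 77, 106, 191]
  IvoII (CAGACGC, off=1): starts [84, 121, 160, 167, 174, 225] → cuts [85, 122, 161, 168, 175, 226]
  SqiII (GAACAAA, off=4): starts [11, 31, 54, 114, 137, 149, 182, 198, 212] → cuts [15, 35, 58, 118, 141, 153, 186, 202, 216]

Pooled cuts: [15, 20, 35, 58, 64, 77, 85, 106, 118, 122, 141, 153, 161, 168, 175, 186, 191, 202, 216, 226]

Fragments:
  [0,15): 15 bp
  [15,20): 5 bp
  [20,35): 15 bp
  [35,58): 23 bp
  [58,64): 6 bp
  [64,77): 13 bp
  [77,85): 8 bp
  [85,106): 21 bp
  [106,118): 12 bp
  [118,122): 4 bp
  [122,141): 19 bp
  [141,153): 12 bp
  [153,161): 8 bp
  [161,168): 7 bp
  [168,175): 7 bp
  [175,186): 11 bp
  [186,191): 5 bp
  [191,202): 11 bp
  [202,216): 14 bp
  [216,226): 10 bp
  [226,232): 6 bp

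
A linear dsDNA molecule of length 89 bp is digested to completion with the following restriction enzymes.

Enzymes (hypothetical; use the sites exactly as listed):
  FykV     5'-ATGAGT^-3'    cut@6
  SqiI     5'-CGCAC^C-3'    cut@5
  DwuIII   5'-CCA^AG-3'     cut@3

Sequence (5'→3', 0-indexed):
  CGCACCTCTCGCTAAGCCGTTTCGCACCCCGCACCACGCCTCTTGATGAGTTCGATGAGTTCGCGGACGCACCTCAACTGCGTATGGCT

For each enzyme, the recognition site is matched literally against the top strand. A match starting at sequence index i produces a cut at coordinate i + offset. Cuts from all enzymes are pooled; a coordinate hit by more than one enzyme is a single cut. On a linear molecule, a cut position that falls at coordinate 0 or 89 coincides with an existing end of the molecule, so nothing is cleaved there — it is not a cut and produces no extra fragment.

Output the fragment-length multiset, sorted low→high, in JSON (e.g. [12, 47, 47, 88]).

Scan for sites:
  FykV (ATGAGT, off=6): starts [45, 54] → cuts [51, 60]
  SqiI (CGCACC, off=5): starts [0, 22, 29, 67] → cuts [5, 27, 34, 72]
  DwuIII (CCAAG, off=3): no sites

All cut coordinates (distinct, sorted): [5, 27, 34, 51, 60, 72]

Fragments:
  [0,5): 5 bp
  [5,27): 22 bp
  [27,34): 7 bp
  [34,51): 17 bp
  [51,60): 9 bp
  [60,72): 12 bp
  [72,89): 17 bp

[5,7,9,12,17,17,22]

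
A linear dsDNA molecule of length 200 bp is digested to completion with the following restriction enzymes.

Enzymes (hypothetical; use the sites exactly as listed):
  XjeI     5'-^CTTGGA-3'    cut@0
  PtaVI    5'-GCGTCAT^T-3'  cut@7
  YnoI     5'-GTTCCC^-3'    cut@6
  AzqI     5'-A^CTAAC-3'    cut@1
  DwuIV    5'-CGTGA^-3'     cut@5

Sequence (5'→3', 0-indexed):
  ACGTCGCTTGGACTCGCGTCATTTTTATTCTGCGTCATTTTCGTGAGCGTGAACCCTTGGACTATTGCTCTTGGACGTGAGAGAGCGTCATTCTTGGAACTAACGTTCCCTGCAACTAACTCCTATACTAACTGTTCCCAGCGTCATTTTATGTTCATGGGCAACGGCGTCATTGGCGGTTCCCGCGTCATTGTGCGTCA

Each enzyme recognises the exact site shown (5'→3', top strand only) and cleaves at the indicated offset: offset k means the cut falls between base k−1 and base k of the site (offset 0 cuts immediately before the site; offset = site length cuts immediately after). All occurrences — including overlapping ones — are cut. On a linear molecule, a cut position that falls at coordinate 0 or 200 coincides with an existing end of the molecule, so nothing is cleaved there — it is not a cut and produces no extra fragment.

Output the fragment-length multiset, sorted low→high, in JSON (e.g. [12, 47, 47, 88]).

[1,3,5,6,6,7,7,8,8,9,11,11,11,11,12,12,14,16,16,26]

Per-enzyme occurrences:
  XjeI CTTGGA/0: at [6, 55, 69, 92] ⇒ [6, 55, 69, 92]
  PtaVI GCGTCATT/7: at [15, 31, 84, 140, 166, 184] ⇒ [22, 38, 91, 147, 173, 191]
  YnoI GTTCCC/6: at [104, 133, 178] ⇒ [110, 139, 184]
  AzqI ACTAAC/1: at [98, 114, 126] ⇒ [99, 115, 127]
  DwuIV CGTGA/5: at [41, 47, 75] ⇒ [46, 52, 80]

All cut coordinates (distinct, sorted): [6, 22, 38, 46, 52, 55, 69, 80, 91, 92, 99, 110, 115, 127, 139, 147, 173, 184, 191]

Fragment lengths:
  [0,6): 6 bp
  [6,22): 16 bp
  [22,38): 16 bp
  [38,46): 8 bp
  [46,52): 6 bp
  [52,55): 3 bp
  [55,69): 14 bp
  [69,80): 11 bp
  [80,91): 11 bp
  [91,92): 1 bp
  [92,99): 7 bp
  [99,110): 11 bp
  [110,115): 5 bp
  [115,127): 12 bp
  [127,139): 12 bp
  [139,147): 8 bp
  [147,173): 26 bp
  [173,184): 11 bp
  [184,191): 7 bp
  [191,200): 9 bp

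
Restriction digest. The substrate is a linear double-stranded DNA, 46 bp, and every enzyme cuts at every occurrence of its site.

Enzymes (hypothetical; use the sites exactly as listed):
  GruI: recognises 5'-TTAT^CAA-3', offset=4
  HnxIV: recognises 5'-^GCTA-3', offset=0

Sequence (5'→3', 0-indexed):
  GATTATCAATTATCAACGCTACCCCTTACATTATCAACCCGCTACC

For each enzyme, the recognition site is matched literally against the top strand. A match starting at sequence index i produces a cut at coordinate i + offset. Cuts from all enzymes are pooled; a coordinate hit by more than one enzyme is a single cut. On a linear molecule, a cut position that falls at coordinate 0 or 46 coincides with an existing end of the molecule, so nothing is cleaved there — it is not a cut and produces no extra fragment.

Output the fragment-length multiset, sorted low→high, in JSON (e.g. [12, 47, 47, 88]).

[4,6,6,6,7,17]

Site scan:
  GruI (TTATCAA, off=4): starts [2, 9, 30] → cuts [6, 13, 34]
  HnxIV (GCTA, off=0): starts [17, 40] → cuts [17, 40]

All cut coordinates (distinct, sorted): [6, 13, 17, 34, 40]

Fragment lengths:
  [0,6): 6 bp
  [6,13): 7 bp
  [13,17): 4 bp
  [17,34): 17 bp
  [34,40): 6 bp
  [40,46): 6 bp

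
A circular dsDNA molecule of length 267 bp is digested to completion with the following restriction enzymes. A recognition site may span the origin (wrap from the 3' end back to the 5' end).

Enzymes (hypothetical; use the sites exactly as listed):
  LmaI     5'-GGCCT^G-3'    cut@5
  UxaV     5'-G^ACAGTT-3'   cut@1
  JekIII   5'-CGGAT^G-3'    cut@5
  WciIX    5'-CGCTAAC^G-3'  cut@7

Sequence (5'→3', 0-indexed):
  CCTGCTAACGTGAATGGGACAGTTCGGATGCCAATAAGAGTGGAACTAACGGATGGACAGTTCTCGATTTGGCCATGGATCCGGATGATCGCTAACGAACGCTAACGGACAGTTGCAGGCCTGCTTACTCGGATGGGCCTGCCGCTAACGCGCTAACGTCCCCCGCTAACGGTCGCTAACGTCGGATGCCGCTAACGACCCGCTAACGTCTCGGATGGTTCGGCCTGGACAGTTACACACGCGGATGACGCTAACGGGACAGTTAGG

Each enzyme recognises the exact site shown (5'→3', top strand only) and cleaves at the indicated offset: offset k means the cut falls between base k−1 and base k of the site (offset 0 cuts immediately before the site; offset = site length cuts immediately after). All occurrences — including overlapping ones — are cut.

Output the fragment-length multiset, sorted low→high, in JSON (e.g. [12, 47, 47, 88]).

Per-enzyme occurrences:
  LmaI (GGCCTG, off=5): starts [117, 135, 221, 265] → cuts [3, 122, 140, 226]
  UxaV (GACAGTT, off=1): starts [17, 55, 107, 227, 257] → cuts [18, 56, 108, 228, 258]
  JekIII (CGGATG, off=5): starts [24, 49, 81, 129, 182, 211, 241] → cuts [29, 54, 86, 134, 187, 216, 246]
  WciIX (CGCTAACG, off=7): starts [89, 99, 142, 150, 163, 173, 189, 200, 248] → cuts [96, 106, 149, 157, 170, 180, 196, 207, 255]

Pooled cuts: [3, 18, 29, 54, 56, 86, 96, 106, 108, 122, 134, 140, 149, 157, 170, 180, 187, 196, 207, 216, 226, 228, 246, 255, 258]

Fragment lengths:
  3→18: 15 bp
  18→29: 11 bp
  29→54: 25 bp
  54→56: 2 bp
  56→86: 30 bp
  86→96: 10 bp
  96→106: 10 bp
  106→108: 2 bp
  108→122: 14 bp
  122→134: 12 bp
  134→140: 6 bp
  140→149: 9 bp
  149→157: 8 bp
  157→170: 13 bp
  170→180: 10 bp
  180→187: 7 bp
  187→196: 9 bp
  196→207: 11 bp
  207→216: 9 bp
  216→226: 10 bp
  226→228: 2 bp
  228→246: 18 bp
  246→255: 9 bp
  255→258: 3 bp
  258→3 (wrap): 267-258+3 = 12 bp

[2,2,2,3,6,7,8,9,9,9,9,10,10,10,10,11,11,12,12,13,14,15,18,25,30]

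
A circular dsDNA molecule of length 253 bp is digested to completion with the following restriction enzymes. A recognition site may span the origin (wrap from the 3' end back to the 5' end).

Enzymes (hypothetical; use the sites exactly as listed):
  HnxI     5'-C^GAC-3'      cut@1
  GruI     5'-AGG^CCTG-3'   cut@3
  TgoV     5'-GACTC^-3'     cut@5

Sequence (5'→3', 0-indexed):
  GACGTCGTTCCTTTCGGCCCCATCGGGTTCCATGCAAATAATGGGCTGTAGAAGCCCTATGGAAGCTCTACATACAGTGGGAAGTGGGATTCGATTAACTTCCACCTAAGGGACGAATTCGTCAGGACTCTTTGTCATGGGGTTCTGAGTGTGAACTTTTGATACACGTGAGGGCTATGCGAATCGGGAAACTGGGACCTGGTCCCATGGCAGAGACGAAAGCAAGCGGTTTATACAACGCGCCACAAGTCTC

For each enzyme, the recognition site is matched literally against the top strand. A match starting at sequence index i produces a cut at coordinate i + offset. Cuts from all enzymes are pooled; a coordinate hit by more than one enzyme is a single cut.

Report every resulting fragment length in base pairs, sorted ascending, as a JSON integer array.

Per-enzyme occurrences:
  HnxI CGAC/1: at [252] ⇒ [0]
  GruI (AGGCCTG, off=3): no sites
  TgoV GACTC/5: at [125] ⇒ [130]

All cut coordinates (distinct, sorted): [0, 130]

Fragment lengths:
  0→130: 130 bp
  130→0 (wrap): 253-130+0 = 123 bp

[123,130]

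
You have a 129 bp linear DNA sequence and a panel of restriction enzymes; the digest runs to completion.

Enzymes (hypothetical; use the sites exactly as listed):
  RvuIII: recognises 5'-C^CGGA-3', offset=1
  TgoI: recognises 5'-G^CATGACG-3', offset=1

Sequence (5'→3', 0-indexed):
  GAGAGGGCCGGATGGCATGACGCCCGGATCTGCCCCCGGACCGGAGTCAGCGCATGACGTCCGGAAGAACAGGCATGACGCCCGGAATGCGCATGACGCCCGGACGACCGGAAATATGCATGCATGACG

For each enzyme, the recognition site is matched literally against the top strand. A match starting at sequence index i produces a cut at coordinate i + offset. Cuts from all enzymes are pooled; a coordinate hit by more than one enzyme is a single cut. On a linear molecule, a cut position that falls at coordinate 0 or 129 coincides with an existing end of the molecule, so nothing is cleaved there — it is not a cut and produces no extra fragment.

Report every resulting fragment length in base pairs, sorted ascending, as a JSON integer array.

[5,7,7,8,8,9,9,9,9,9,11,12,12,14]

Scan for sites:
  RvuIII (CCGGA, off=1): starts [7, 23, 35, 40, 60, 81, 99, 107] → cuts [8, 24, 36, 41, 61, 82, 100, 108]
  TgoI (GCATGACG, off=1): starts [14, 51, 72, 90, 121] → cuts [15, 52, 73, 91, 122]

Pooled cuts: [8, 15, 24, 36, 41, 52, 61, 73, 82, 91, 100, 108, 122]

Fragment lengths:
  [0,8): 8 bp
  [8,15): 7 bp
  [15,24): 9 bp
  [24,36): 12 bp
  [36,41): 5 bp
  [41,52): 11 bp
  [52,61): 9 bp
  [61,73): 12 bp
  [73,82): 9 bp
  [82,91): 9 bp
  [91,100): 9 bp
  [100,108): 8 bp
  [108,122): 14 bp
  [122,129): 7 bp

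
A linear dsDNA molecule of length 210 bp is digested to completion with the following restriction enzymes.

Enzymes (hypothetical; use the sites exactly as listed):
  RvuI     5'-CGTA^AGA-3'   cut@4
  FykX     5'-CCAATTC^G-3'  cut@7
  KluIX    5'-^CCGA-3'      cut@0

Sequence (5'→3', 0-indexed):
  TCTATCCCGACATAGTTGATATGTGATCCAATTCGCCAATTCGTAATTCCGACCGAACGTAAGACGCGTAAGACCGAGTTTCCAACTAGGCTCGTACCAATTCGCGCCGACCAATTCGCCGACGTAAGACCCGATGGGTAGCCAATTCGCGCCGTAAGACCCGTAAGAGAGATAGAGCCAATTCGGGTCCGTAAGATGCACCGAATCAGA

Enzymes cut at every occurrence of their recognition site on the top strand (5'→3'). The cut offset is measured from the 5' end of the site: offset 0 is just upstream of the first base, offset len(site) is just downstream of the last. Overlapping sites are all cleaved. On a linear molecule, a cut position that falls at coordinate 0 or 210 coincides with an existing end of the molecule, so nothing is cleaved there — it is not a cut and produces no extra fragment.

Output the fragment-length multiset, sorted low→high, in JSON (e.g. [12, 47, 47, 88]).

Scan for sites:
  RvuI CGTAAGA/4: at [57, 66, 122, 152, 161, 189] ⇒ [61, 70, 126, 156, 165, 193]
  FykX CCAATTCG/7: at [27, 35, 96, 110, 141, 177] ⇒ [34, 42, 103, 117, 148, 184]
  KluIX CCGA/0: at [6, 48, 52, 73, 106, 118, 130, 200] ⇒ [6, 48, 52, 73, 106, 118, 130, 200]

Pooled cuts: [6, 34, 42, 48, 52, 61, 70, 73, 103, 106, 117, 118, 126, 130, 148, 156, 165, 184, 193, 200]

Fragment lengths:
  [0,6): 6 bp
  [6,34): 28 bp
  [34,42): 8 bp
  [42,48): 6 bp
  [48,52): 4 bp
  [52,61): 9 bp
  [61,70): 9 bp
  [70,73): 3 bp
  [73,103): 30 bp
  [103,106): 3 bp
  [106,117): 11 bp
  [117,118): 1 bp
  [118,126): 8 bp
  [126,130): 4 bp
  [130,148): 18 bp
  [148,156): 8 bp
  [156,165): 9 bp
  [165,184): 19 bp
  [184,193): 9 bp
  [193,200): 7 bp
  [200,210): 10 bp

[1,3,3,4,4,6,6,7,8,8,8,9,9,9,9,10,11,18,19,28,30]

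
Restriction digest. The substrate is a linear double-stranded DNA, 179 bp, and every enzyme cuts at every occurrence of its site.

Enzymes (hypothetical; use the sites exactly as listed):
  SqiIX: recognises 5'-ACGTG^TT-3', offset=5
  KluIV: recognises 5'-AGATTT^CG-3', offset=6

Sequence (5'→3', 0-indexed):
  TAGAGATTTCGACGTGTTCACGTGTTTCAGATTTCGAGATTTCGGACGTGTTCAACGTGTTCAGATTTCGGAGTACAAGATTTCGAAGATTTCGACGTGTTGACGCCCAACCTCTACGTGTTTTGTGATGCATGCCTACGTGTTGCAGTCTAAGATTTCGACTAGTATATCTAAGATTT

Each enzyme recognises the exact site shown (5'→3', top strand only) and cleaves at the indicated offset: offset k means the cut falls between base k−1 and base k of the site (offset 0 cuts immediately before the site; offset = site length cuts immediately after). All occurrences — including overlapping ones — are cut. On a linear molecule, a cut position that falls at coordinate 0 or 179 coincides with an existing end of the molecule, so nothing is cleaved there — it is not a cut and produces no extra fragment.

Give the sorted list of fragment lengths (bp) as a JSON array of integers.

Site scan:
  SqiIX (ACGTGTT, off=5): starts [11, 19, 45, 54, 94, 115, 137] → cuts [16, 24, 50, 59, 99, 120, 142]
  KluIV (AGATTTCG, off=6): starts [3, 28, 36, 62, 77, 86, 152] → cuts [9, 34, 42, 68, 83, 92, 158]

Pooled cuts: [9, 16, 24, 34, 42, 50, 59, 68, 83, 92, 99, 120, 142, 158]

Fragments:
  [0,9): 9 bp
  [9,16): 7 bp
  [16,24): 8 bp
  [24,34): 10 bp
  [34,42): 8 bp
  [42,50): 8 bp
  [50,59): 9 bp
  [59,68): 9 bp
  [68,83): 15 bp
  [83,92): 9 bp
  [92,99): 7 bp
  [99,120): 21 bp
  [120,142): 22 bp
  [142,158): 16 bp
  [158,179): 21 bp

[7,7,8,8,8,9,9,9,9,10,15,16,21,21,22]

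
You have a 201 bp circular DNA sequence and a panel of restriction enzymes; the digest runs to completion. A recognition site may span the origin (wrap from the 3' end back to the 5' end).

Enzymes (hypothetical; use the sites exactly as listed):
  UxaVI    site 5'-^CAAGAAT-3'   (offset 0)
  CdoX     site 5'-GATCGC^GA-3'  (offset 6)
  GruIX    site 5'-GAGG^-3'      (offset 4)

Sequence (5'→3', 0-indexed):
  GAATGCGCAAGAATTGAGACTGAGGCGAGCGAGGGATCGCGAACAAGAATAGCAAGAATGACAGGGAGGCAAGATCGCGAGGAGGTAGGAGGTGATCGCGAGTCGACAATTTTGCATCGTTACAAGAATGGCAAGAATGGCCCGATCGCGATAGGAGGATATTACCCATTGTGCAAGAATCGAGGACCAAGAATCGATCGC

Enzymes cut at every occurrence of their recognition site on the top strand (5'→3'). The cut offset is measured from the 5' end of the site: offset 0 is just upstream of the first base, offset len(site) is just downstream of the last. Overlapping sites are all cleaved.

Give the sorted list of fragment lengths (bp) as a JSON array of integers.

[2,3,3,4,6,7,7,7,9,9,9,9,9,12,14,15,17,18,18,23]

Per-enzyme occurrences:
  UxaVI CAAGAAT/0: at [7, 43, 52, 122, 131, 173, 187] ⇒ [7, 43, 52, 122, 131, 173, 187]
  CdoX GATCGCGA/6: at [34, 72, 93, 143, 195] ⇒ [0, 40, 78, 99, 149]
  GruIX GAGG/4: at [21, 30, 65, 78, 81, 88, 154, 181] ⇒ [25, 34, 69, 82, 85, 92, 158, 185]

Pooled cuts: [0, 7, 25, 34, 40, 43, 52, 69, 78, 82, 85, 92, 99, 122, 131, 149, 158, 173, 185, 187]

Fragments:
  0→7: 7 bp
  7→25: 18 bp
  25→34: 9 bp
  34→40: 6 bp
  40→43: 3 bp
  43→52: 9 bp
  52→69: 17 bp
  69→78: 9 bp
  78→82: 4 bp
  82→85: 3 bp
  85→92: 7 bp
  92→99: 7 bp
  99→122: 23 bp
  122→131: 9 bp
  131→149: 18 bp
  149→158: 9 bp
  158→173: 15 bp
  173→185: 12 bp
  185→187: 2 bp
  187→0 (wrap): 201-187+0 = 14 bp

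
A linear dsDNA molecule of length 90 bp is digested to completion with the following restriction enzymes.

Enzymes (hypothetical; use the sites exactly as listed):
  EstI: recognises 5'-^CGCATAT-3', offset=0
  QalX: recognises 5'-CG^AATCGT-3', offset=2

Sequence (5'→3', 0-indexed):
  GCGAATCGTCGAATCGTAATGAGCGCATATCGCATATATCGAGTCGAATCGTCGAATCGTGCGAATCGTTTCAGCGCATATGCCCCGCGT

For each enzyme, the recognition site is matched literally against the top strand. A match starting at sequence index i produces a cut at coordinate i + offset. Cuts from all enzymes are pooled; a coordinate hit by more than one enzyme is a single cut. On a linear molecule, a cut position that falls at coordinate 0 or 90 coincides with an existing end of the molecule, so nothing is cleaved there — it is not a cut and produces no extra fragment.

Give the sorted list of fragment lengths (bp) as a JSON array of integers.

[3,7,8,8,9,11,12,16,16]

Scan for sites:
  EstI (CGCATAT, off=0): starts [23, 30, 74] → cuts [23, 30, 74]
  QalX (CGAATCGT, off=2): starts [1, 9, 44, 52, 61] → cuts [3, 11, 46, 54, 63]

Pooled cuts: [3, 11, 23, 30, 46, 54, 63, 74]

Fragment lengths:
  [0,3): 3 bp
  [3,11): 8 bp
  [11,23): 12 bp
  [23,30): 7 bp
  [30,46): 16 bp
  [46,54): 8 bp
  [54,63): 9 bp
  [63,74): 11 bp
  [74,90): 16 bp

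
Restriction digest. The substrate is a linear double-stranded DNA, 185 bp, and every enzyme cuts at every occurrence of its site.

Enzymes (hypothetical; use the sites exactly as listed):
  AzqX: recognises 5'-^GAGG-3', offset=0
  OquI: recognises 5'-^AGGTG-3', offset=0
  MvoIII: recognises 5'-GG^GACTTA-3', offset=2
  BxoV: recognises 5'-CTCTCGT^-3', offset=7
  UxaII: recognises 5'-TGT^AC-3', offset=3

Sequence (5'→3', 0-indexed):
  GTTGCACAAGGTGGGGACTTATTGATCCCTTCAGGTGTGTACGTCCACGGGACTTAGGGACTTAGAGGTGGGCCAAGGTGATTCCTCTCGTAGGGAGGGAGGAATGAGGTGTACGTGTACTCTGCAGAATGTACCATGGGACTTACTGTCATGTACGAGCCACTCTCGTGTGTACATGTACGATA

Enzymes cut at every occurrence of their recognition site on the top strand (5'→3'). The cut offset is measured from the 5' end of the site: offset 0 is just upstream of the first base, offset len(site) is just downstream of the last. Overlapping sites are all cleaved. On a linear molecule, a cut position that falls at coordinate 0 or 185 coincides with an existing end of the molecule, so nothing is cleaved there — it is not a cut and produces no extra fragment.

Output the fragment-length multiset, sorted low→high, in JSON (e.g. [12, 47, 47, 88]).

[1,1,3,4,4,6,6,6,6,6,7,7,7,8,8,8,10,10,14,15,15,16,17]

Per-enzyme occurrences:
  AzqX (GAGG, off=0): starts [64, 94, 98, 105] → cuts [64, 94, 98, 105]
  OquI (AGGTG, off=0): starts [8, 32, 65, 75, 106] → cuts [8, 32, 65, 75, 106]
  MvoIII (GGGACTTA, off=2): starts [13, 48, 56, 137] → cuts [15, 50, 58, 139]
  BxoV (CTCTCGT, off=7): starts [84, 162] → cuts [91, 169]
  UxaII (TGTAC, off=3): starts [37, 109, 115, 129, 151, 170, 176] → cuts [40, 112, 118, 132, 154, 173, 179]

Pooled cuts: [8, 15, 32, 40, 50, 58, 64, 65, 75, 91, 94, 98, 105, 106, 112, 118, 132, 139, 154, 169, 173, 179]

Fragment lengths:
  [0,8): 8 bp
  [8,15): 7 bp
  [15,32): 17 bp
  [32,40): 8 bp
  [40,50): 10 bp
  [50,58): 8 bp
  [58,64): 6 bp
  [64,65): 1 bp
  [65,75): 10 bp
  [75,91): 16 bp
  [91,94): 3 bp
  [94,98): 4 bp
  [98,105): 7 bp
  [105,106): 1 bp
  [106,112): 6 bp
  [112,118): 6 bp
  [118,132): 14 bp
  [132,139): 7 bp
  [139,154): 15 bp
  [154,169): 15 bp
  [169,173): 4 bp
  [173,179): 6 bp
  [179,185): 6 bp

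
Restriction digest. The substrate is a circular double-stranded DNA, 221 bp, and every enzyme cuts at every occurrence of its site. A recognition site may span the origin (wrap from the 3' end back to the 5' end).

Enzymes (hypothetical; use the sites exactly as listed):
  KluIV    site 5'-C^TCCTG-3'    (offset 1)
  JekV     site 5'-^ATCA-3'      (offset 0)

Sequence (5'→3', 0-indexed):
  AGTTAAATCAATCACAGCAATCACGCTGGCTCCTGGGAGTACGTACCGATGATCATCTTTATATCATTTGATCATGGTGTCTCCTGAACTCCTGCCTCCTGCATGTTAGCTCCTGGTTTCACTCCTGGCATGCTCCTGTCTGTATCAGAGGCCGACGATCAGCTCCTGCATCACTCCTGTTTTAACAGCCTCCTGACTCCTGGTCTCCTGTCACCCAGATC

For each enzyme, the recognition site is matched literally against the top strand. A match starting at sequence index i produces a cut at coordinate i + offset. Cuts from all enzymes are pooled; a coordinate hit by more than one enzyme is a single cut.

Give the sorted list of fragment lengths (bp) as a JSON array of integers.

Per-enzyme occurrences:
  KluIV CTCCTG/1: at [29, 80, 88, 95, 109, 121, 132, 162, 173, 189, 196, 204] ⇒ [30, 81, 89, 96, 110, 122, 133, 163, 174, 190, 197, 205]
  JekV ATCA/0: at [6, 10, 19, 51, 62, 70, 143, 157, 169, 218] ⇒ [6, 10, 19, 51, 62, 70, 143, 157, 169, 218]

All cut coordinates (distinct, sorted): [6, 10, 19, 30, 51, 62, 70, 81, 89, 96, 110, 122, 133, 143, 157, 163, 169, 174, 190, 197, 205, 218]

Fragment lengths:
  6→10: 4 bp
  10→19: 9 bp
  19→30: 11 bp
  30→51: 21 bp
  51→62: 11 bp
  62→70: 8 bp
  70→81: 11 bp
  81→89: 8 bp
  89→96: 7 bp
  96→110: 14 bp
  110→122: 12 bp
  122→133: 11 bp
  133→143: 10 bp
  143→157: 14 bp
  157→163: 6 bp
  163→169: 6 bp
  169→174: 5 bp
  174→190: 16 bp
  190→197: 7 bp
  197→205: 8 bp
  205→218: 13 bp
  218→6 (wrap): 221-218+6 = 9 bp

[4,5,6,6,7,7,8,8,8,9,9,10,11,11,11,11,12,13,14,14,16,21]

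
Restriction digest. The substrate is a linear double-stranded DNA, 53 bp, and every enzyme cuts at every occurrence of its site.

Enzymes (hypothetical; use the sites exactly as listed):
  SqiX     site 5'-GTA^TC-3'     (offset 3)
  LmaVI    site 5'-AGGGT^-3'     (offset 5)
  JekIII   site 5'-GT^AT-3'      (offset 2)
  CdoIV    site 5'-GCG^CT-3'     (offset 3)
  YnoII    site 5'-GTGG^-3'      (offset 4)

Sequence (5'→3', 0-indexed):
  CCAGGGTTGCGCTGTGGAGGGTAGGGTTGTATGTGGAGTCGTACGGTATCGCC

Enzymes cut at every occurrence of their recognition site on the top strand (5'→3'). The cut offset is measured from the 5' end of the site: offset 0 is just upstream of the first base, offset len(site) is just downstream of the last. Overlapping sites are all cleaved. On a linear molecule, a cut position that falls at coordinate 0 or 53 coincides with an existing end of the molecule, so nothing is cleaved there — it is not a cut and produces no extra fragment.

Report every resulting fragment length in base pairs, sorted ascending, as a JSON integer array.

Site scan:
  SqiX GTATC/3: at [45] ⇒ [48]
  LmaVI AGGGT/5: at [2, 17, 22] ⇒ [7, 22, 27]
  JekIII GTAT/2: at [28, 45] ⇒ [30, 47]
  CdoIV GCGCT/3: at [8] ⇒ [11]
  YnoII GTGG/4: at [13, 32] ⇒ [17, 36]

Pooled cuts: [7, 11, 17, 22, 27, 30, 36, 47, 48]

Fragment lengths:
  [0,7): 7 bp
  [7,11): 4 bp
  [11,17): 6 bp
  [17,22): 5 bp
  [22,27): 5 bp
  [27,30): 3 bp
  [30,36): 6 bp
  [36,47): 11 bp
  [47,48): 1 bp
  [48,53): 5 bp

[1,3,4,5,5,5,6,6,7,11]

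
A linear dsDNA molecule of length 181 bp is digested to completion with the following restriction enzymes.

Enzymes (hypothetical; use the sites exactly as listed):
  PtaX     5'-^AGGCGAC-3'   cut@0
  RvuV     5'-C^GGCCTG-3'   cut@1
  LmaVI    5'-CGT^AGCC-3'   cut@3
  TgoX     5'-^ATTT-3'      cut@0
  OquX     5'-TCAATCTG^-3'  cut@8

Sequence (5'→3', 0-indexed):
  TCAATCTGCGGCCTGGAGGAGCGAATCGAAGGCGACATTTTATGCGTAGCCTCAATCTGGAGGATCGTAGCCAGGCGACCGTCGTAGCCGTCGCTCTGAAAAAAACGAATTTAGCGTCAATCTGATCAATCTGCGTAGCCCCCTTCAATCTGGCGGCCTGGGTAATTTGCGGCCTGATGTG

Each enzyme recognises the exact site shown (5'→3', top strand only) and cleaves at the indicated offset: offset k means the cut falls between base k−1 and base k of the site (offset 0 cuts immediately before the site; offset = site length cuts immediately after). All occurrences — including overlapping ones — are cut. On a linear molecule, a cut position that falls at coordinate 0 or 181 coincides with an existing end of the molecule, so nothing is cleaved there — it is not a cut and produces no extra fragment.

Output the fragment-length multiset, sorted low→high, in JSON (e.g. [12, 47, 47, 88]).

Scan for sites:
  PtaX (AGGCGAC, off=0): starts [29, 72] → cuts [29, 72]
  RvuV (CGGCCTG, off=1): starts [8, 153, 169] → cuts [9, 154, 170]
  LmaVI (CGTAGCC, off=3): starts [44, 65, 82, 133] → cuts [47, 68, 85, 136]
  TgoX (ATTT, off=0): starts [36, 108, 164] → cuts [36, 108, 164]
  OquX (TCAATCTG, off=8): starts [0, 51, 116, 125, 144] → cuts [8, 59, 124, 133, 152]

All cut coordinates (distinct, sorted): [8, 9, 29, 36, 47, 59, 68, 72, 85, 108, 124, 133, 136, 152, 154, 164, 170]

Fragments:
  [0,8): 8 bp
  [8,9): 1 bp
  [9,29): 20 bp
  [29,36): 7 bp
  [36,47): 11 bp
  [47,59): 12 bp
  [59,68): 9 bp
  [68,72): 4 bp
  [72,85): 13 bp
  [85,108): 23 bp
  [108,124): 16 bp
  [124,133): 9 bp
  [133,136): 3 bp
  [136,152): 16 bp
  [152,154): 2 bp
  [154,164): 10 bp
  [164,170): 6 bp
  [170,181): 11 bp

[1,2,3,4,6,7,8,9,9,10,11,11,12,13,16,16,20,23]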